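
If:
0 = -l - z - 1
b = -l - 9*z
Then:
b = 1 - 8*z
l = -z - 1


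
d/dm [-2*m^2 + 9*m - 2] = 9 - 4*m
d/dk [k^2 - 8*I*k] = 2*k - 8*I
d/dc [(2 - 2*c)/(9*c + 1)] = -20/(9*c + 1)^2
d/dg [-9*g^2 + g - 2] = 1 - 18*g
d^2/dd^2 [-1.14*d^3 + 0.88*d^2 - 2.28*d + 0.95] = 1.76 - 6.84*d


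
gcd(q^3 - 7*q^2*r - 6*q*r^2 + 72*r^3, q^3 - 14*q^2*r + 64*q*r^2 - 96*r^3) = q^2 - 10*q*r + 24*r^2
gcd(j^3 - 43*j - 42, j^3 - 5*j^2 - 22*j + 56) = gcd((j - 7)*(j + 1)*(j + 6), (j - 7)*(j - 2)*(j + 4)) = j - 7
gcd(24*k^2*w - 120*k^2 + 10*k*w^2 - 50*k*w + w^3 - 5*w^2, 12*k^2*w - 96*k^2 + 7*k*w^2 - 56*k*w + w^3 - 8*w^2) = 4*k + w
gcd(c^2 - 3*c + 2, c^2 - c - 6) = 1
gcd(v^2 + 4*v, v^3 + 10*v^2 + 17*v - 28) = v + 4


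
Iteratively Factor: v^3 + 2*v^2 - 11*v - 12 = (v - 3)*(v^2 + 5*v + 4) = (v - 3)*(v + 4)*(v + 1)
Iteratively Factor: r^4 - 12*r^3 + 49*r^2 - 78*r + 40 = (r - 2)*(r^3 - 10*r^2 + 29*r - 20) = (r - 2)*(r - 1)*(r^2 - 9*r + 20) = (r - 5)*(r - 2)*(r - 1)*(r - 4)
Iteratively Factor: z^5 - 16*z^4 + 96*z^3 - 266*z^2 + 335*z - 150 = (z - 5)*(z^4 - 11*z^3 + 41*z^2 - 61*z + 30) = (z - 5)*(z - 1)*(z^3 - 10*z^2 + 31*z - 30) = (z - 5)^2*(z - 1)*(z^2 - 5*z + 6) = (z - 5)^2*(z - 2)*(z - 1)*(z - 3)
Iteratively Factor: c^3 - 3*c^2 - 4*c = (c + 1)*(c^2 - 4*c) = c*(c + 1)*(c - 4)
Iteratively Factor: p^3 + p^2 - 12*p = (p - 3)*(p^2 + 4*p) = p*(p - 3)*(p + 4)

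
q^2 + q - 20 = (q - 4)*(q + 5)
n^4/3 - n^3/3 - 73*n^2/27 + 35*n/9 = n*(n/3 + 1)*(n - 7/3)*(n - 5/3)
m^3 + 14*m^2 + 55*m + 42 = (m + 1)*(m + 6)*(m + 7)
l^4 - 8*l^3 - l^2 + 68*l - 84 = (l - 7)*(l - 2)^2*(l + 3)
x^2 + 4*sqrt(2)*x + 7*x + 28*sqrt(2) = (x + 7)*(x + 4*sqrt(2))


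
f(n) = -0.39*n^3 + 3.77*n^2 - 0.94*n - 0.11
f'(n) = -1.17*n^2 + 7.54*n - 0.94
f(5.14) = 41.70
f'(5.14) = 6.90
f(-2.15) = 23.21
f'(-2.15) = -22.56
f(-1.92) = 18.35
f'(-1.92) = -19.73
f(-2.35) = 27.98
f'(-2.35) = -25.12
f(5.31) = 42.81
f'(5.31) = 6.11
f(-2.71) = 37.89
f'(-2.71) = -29.97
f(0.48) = 0.26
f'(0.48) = 2.41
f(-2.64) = 35.82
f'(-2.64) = -29.00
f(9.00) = 12.49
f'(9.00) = -27.85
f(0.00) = -0.11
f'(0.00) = -0.94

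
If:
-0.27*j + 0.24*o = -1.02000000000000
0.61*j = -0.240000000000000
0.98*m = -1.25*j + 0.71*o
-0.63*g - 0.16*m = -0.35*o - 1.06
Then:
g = -0.19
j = -0.39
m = -2.90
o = -4.69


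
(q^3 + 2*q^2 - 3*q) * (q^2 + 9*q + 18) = q^5 + 11*q^4 + 33*q^3 + 9*q^2 - 54*q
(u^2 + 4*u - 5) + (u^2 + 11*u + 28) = 2*u^2 + 15*u + 23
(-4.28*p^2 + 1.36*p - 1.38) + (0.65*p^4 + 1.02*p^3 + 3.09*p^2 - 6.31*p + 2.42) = 0.65*p^4 + 1.02*p^3 - 1.19*p^2 - 4.95*p + 1.04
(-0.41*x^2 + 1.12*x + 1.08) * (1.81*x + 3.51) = -0.7421*x^3 + 0.5881*x^2 + 5.886*x + 3.7908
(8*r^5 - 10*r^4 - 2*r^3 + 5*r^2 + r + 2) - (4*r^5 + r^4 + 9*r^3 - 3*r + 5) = 4*r^5 - 11*r^4 - 11*r^3 + 5*r^2 + 4*r - 3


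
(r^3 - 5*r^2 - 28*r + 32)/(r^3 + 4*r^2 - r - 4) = (r - 8)/(r + 1)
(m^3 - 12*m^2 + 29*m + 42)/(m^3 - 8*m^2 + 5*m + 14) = (m - 6)/(m - 2)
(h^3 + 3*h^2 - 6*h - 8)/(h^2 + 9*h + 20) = (h^2 - h - 2)/(h + 5)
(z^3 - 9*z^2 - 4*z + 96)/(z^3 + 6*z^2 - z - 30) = (z^2 - 12*z + 32)/(z^2 + 3*z - 10)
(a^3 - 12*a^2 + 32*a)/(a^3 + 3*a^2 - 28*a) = (a - 8)/(a + 7)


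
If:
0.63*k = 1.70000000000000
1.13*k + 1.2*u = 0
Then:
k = 2.70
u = -2.54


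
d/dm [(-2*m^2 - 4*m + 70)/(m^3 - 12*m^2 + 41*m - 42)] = 2*(m^4 + 4*m^3 - 170*m^2 + 924*m - 1351)/(m^6 - 24*m^5 + 226*m^4 - 1068*m^3 + 2689*m^2 - 3444*m + 1764)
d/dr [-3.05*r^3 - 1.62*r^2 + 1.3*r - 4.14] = -9.15*r^2 - 3.24*r + 1.3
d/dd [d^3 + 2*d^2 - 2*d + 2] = 3*d^2 + 4*d - 2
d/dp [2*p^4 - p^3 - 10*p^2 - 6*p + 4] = 8*p^3 - 3*p^2 - 20*p - 6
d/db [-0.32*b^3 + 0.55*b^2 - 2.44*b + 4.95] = -0.96*b^2 + 1.1*b - 2.44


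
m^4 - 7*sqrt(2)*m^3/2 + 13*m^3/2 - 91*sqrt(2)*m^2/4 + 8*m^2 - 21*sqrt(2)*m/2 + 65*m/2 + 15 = (m + 1/2)*(m + 6)*(m - 5*sqrt(2)/2)*(m - sqrt(2))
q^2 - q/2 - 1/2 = (q - 1)*(q + 1/2)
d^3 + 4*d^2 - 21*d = d*(d - 3)*(d + 7)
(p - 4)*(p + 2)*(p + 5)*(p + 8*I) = p^4 + 3*p^3 + 8*I*p^3 - 18*p^2 + 24*I*p^2 - 40*p - 144*I*p - 320*I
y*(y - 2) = y^2 - 2*y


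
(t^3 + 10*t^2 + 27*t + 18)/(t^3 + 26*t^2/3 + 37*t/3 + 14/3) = 3*(t^2 + 9*t + 18)/(3*t^2 + 23*t + 14)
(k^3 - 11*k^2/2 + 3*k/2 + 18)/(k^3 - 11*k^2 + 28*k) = (2*k^2 - 3*k - 9)/(2*k*(k - 7))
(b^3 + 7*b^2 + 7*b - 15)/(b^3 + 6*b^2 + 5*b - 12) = (b + 5)/(b + 4)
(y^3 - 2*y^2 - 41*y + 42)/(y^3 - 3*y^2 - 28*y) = (y^2 + 5*y - 6)/(y*(y + 4))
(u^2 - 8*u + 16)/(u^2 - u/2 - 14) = 2*(u - 4)/(2*u + 7)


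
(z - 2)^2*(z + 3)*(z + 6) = z^4 + 5*z^3 - 14*z^2 - 36*z + 72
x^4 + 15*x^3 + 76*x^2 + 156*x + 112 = (x + 2)^2*(x + 4)*(x + 7)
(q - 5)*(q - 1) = q^2 - 6*q + 5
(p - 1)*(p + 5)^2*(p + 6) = p^4 + 15*p^3 + 69*p^2 + 65*p - 150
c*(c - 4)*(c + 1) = c^3 - 3*c^2 - 4*c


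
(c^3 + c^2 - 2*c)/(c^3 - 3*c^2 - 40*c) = (-c^2 - c + 2)/(-c^2 + 3*c + 40)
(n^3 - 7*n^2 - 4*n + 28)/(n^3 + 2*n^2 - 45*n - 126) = (n^2 - 4)/(n^2 + 9*n + 18)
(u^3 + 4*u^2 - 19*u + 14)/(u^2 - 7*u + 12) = (u^3 + 4*u^2 - 19*u + 14)/(u^2 - 7*u + 12)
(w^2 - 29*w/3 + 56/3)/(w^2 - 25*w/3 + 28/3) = (3*w - 8)/(3*w - 4)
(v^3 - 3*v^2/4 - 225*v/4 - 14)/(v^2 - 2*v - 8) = (-4*v^3 + 3*v^2 + 225*v + 56)/(4*(-v^2 + 2*v + 8))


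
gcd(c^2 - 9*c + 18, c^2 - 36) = c - 6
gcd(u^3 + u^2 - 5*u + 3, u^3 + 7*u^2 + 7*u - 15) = u^2 + 2*u - 3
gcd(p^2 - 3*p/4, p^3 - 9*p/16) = p^2 - 3*p/4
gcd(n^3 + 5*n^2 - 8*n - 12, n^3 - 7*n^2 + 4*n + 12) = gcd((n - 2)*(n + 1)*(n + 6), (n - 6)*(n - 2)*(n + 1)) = n^2 - n - 2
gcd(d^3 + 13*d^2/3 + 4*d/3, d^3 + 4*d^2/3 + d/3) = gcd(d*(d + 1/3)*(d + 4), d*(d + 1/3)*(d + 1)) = d^2 + d/3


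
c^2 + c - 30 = (c - 5)*(c + 6)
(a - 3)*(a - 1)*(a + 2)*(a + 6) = a^4 + 4*a^3 - 17*a^2 - 24*a + 36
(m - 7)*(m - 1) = m^2 - 8*m + 7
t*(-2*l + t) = -2*l*t + t^2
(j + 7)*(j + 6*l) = j^2 + 6*j*l + 7*j + 42*l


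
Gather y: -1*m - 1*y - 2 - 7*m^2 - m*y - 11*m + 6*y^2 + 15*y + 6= -7*m^2 - 12*m + 6*y^2 + y*(14 - m) + 4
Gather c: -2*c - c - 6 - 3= -3*c - 9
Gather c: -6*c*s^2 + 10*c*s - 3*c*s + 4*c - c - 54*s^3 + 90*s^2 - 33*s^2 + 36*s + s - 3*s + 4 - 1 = c*(-6*s^2 + 7*s + 3) - 54*s^3 + 57*s^2 + 34*s + 3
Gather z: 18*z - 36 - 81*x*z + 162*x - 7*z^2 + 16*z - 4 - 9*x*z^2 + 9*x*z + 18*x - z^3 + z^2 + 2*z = 180*x - z^3 + z^2*(-9*x - 6) + z*(36 - 72*x) - 40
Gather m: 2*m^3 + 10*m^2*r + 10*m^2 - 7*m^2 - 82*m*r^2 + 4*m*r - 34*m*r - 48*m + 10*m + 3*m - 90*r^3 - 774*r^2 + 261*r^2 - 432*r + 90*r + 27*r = 2*m^3 + m^2*(10*r + 3) + m*(-82*r^2 - 30*r - 35) - 90*r^3 - 513*r^2 - 315*r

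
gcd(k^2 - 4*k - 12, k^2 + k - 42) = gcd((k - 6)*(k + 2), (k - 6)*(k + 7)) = k - 6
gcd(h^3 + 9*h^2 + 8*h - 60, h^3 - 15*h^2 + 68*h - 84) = h - 2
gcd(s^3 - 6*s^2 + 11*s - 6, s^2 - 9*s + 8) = s - 1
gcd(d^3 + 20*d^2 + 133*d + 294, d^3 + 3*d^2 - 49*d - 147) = d + 7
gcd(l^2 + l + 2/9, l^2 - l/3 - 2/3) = l + 2/3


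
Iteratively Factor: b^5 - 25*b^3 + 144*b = (b)*(b^4 - 25*b^2 + 144) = b*(b - 4)*(b^3 + 4*b^2 - 9*b - 36) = b*(b - 4)*(b + 4)*(b^2 - 9) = b*(b - 4)*(b - 3)*(b + 4)*(b + 3)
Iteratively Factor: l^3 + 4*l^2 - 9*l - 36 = (l - 3)*(l^2 + 7*l + 12) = (l - 3)*(l + 4)*(l + 3)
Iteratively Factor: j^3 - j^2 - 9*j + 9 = (j - 3)*(j^2 + 2*j - 3) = (j - 3)*(j - 1)*(j + 3)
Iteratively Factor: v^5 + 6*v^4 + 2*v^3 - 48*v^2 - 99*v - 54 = (v + 1)*(v^4 + 5*v^3 - 3*v^2 - 45*v - 54) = (v + 1)*(v + 2)*(v^3 + 3*v^2 - 9*v - 27) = (v + 1)*(v + 2)*(v + 3)*(v^2 - 9) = (v + 1)*(v + 2)*(v + 3)^2*(v - 3)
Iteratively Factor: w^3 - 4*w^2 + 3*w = (w - 3)*(w^2 - w) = w*(w - 3)*(w - 1)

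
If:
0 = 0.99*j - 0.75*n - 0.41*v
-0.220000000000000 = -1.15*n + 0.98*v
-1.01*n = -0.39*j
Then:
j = -0.18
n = -0.07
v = -0.31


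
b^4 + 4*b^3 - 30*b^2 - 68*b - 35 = (b - 5)*(b + 1)^2*(b + 7)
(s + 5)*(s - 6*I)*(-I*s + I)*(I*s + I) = s^4 + 5*s^3 - 6*I*s^3 - s^2 - 30*I*s^2 - 5*s + 6*I*s + 30*I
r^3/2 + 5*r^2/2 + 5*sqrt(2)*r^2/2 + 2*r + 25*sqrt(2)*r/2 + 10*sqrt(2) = (r/2 + 1/2)*(r + 4)*(r + 5*sqrt(2))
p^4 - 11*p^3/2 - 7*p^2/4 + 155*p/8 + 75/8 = (p - 5)*(p - 5/2)*(p + 1/2)*(p + 3/2)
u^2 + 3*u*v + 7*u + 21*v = (u + 7)*(u + 3*v)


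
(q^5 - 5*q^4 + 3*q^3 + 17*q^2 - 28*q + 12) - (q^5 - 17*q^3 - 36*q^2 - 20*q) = -5*q^4 + 20*q^3 + 53*q^2 - 8*q + 12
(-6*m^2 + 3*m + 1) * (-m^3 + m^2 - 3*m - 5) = 6*m^5 - 9*m^4 + 20*m^3 + 22*m^2 - 18*m - 5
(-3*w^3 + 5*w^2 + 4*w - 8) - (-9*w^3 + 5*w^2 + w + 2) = 6*w^3 + 3*w - 10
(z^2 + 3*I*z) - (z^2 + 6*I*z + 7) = -3*I*z - 7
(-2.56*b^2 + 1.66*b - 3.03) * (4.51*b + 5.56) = -11.5456*b^3 - 6.747*b^2 - 4.4357*b - 16.8468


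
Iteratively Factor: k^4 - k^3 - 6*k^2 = (k + 2)*(k^3 - 3*k^2) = (k - 3)*(k + 2)*(k^2) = k*(k - 3)*(k + 2)*(k)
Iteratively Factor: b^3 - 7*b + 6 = (b - 2)*(b^2 + 2*b - 3) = (b - 2)*(b + 3)*(b - 1)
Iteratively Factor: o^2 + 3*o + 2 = (o + 1)*(o + 2)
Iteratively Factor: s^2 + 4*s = (s + 4)*(s)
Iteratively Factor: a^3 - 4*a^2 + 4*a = (a - 2)*(a^2 - 2*a) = a*(a - 2)*(a - 2)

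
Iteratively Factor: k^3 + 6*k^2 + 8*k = (k + 4)*(k^2 + 2*k) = (k + 2)*(k + 4)*(k)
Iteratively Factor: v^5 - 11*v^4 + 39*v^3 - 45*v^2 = (v - 5)*(v^4 - 6*v^3 + 9*v^2) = (v - 5)*(v - 3)*(v^3 - 3*v^2) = v*(v - 5)*(v - 3)*(v^2 - 3*v) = v*(v - 5)*(v - 3)^2*(v)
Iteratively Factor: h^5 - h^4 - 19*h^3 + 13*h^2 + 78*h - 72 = (h - 1)*(h^4 - 19*h^2 - 6*h + 72) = (h - 4)*(h - 1)*(h^3 + 4*h^2 - 3*h - 18) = (h - 4)*(h - 1)*(h + 3)*(h^2 + h - 6) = (h - 4)*(h - 1)*(h + 3)^2*(h - 2)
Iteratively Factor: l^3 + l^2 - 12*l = (l - 3)*(l^2 + 4*l) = l*(l - 3)*(l + 4)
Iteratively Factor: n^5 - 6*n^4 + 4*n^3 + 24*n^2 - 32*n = (n - 2)*(n^4 - 4*n^3 - 4*n^2 + 16*n) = (n - 4)*(n - 2)*(n^3 - 4*n) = n*(n - 4)*(n - 2)*(n^2 - 4) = n*(n - 4)*(n - 2)^2*(n + 2)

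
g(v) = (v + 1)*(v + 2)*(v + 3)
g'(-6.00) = 47.00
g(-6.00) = -60.00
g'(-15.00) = 506.00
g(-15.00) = -2184.00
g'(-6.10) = 49.43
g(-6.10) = -64.82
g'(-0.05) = 10.41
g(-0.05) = 5.46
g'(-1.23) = 0.78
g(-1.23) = -0.31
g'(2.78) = 67.55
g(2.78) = 104.44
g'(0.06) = 11.73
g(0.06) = 6.68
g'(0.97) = 25.46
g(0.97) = 23.23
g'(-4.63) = 19.75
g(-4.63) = -15.56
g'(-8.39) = 121.50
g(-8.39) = -254.53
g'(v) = (v + 1)*(v + 2) + (v + 1)*(v + 3) + (v + 2)*(v + 3)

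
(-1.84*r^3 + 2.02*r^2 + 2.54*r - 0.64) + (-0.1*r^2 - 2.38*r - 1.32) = -1.84*r^3 + 1.92*r^2 + 0.16*r - 1.96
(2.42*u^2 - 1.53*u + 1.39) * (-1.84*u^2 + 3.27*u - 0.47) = -4.4528*u^4 + 10.7286*u^3 - 8.6981*u^2 + 5.2644*u - 0.6533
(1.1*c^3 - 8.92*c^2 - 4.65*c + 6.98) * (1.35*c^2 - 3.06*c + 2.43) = 1.485*c^5 - 15.408*c^4 + 23.6907*c^3 + 1.9764*c^2 - 32.6583*c + 16.9614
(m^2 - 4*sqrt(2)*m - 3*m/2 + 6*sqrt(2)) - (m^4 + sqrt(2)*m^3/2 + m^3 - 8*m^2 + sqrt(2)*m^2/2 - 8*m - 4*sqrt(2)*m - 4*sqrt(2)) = -m^4 - m^3 - sqrt(2)*m^3/2 - sqrt(2)*m^2/2 + 9*m^2 + 13*m/2 + 10*sqrt(2)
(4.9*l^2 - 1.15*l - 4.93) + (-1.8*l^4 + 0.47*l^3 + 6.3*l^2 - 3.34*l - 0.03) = -1.8*l^4 + 0.47*l^3 + 11.2*l^2 - 4.49*l - 4.96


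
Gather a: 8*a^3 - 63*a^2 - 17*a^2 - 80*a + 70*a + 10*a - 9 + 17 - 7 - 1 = 8*a^3 - 80*a^2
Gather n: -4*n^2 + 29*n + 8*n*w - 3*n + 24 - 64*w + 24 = -4*n^2 + n*(8*w + 26) - 64*w + 48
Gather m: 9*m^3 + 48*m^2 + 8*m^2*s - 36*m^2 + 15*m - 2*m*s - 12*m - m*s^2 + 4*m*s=9*m^3 + m^2*(8*s + 12) + m*(-s^2 + 2*s + 3)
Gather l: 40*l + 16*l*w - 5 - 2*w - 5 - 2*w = l*(16*w + 40) - 4*w - 10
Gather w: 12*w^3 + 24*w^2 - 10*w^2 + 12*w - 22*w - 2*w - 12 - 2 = 12*w^3 + 14*w^2 - 12*w - 14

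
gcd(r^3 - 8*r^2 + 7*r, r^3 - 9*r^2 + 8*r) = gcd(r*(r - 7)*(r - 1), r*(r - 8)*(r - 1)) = r^2 - r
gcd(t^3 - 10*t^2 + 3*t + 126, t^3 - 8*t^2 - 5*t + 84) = t^2 - 4*t - 21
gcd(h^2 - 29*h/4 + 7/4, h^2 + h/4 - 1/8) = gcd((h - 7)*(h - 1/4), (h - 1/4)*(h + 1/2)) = h - 1/4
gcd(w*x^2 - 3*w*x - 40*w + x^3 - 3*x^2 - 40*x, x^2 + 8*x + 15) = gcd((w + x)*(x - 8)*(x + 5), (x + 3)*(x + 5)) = x + 5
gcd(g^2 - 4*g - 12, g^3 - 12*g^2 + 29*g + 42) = g - 6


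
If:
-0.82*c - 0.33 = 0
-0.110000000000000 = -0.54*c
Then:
No Solution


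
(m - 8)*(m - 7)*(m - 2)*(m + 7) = m^4 - 10*m^3 - 33*m^2 + 490*m - 784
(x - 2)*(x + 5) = x^2 + 3*x - 10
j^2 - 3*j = j*(j - 3)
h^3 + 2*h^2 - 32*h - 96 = (h - 6)*(h + 4)^2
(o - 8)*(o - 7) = o^2 - 15*o + 56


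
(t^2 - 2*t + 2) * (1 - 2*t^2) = -2*t^4 + 4*t^3 - 3*t^2 - 2*t + 2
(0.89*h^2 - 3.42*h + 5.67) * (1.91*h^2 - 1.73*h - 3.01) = 1.6999*h^4 - 8.0719*h^3 + 14.0674*h^2 + 0.485099999999999*h - 17.0667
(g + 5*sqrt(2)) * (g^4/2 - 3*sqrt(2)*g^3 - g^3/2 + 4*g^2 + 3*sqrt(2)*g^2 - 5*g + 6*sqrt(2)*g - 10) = g^5/2 - sqrt(2)*g^4/2 - g^4/2 - 26*g^3 + sqrt(2)*g^3/2 + 25*g^2 + 26*sqrt(2)*g^2 - 25*sqrt(2)*g + 50*g - 50*sqrt(2)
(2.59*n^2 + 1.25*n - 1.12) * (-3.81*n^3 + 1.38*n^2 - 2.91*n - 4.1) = -9.8679*n^5 - 1.1883*n^4 - 1.5447*n^3 - 15.8021*n^2 - 1.8658*n + 4.592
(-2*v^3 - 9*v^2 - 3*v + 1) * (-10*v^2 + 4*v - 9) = 20*v^5 + 82*v^4 + 12*v^3 + 59*v^2 + 31*v - 9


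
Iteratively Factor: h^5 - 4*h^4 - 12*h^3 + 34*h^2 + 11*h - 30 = (h - 2)*(h^4 - 2*h^3 - 16*h^2 + 2*h + 15) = (h - 2)*(h - 1)*(h^3 - h^2 - 17*h - 15) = (h - 2)*(h - 1)*(h + 3)*(h^2 - 4*h - 5) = (h - 5)*(h - 2)*(h - 1)*(h + 3)*(h + 1)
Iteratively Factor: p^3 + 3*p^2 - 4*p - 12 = (p - 2)*(p^2 + 5*p + 6) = (p - 2)*(p + 2)*(p + 3)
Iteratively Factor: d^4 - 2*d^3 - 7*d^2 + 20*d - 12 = (d + 3)*(d^3 - 5*d^2 + 8*d - 4) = (d - 2)*(d + 3)*(d^2 - 3*d + 2) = (d - 2)*(d - 1)*(d + 3)*(d - 2)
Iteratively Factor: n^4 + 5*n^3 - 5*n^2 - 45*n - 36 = (n + 4)*(n^3 + n^2 - 9*n - 9) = (n + 3)*(n + 4)*(n^2 - 2*n - 3) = (n - 3)*(n + 3)*(n + 4)*(n + 1)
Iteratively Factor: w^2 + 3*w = (w + 3)*(w)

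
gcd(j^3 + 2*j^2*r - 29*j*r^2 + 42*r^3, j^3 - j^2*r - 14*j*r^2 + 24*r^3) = j^2 - 5*j*r + 6*r^2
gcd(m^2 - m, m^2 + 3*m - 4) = m - 1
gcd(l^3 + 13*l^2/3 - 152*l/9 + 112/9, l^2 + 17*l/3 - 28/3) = l^2 + 17*l/3 - 28/3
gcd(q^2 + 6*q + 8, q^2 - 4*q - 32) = q + 4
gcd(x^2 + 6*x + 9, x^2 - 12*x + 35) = 1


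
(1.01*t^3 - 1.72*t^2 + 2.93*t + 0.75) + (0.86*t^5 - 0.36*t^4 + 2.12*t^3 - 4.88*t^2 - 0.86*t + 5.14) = 0.86*t^5 - 0.36*t^4 + 3.13*t^3 - 6.6*t^2 + 2.07*t + 5.89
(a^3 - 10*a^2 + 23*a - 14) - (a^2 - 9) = a^3 - 11*a^2 + 23*a - 5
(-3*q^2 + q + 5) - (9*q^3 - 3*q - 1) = -9*q^3 - 3*q^2 + 4*q + 6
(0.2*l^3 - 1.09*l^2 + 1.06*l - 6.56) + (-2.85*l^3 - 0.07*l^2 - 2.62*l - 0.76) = -2.65*l^3 - 1.16*l^2 - 1.56*l - 7.32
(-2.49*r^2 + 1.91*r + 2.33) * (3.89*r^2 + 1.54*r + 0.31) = -9.6861*r^4 + 3.5953*r^3 + 11.2332*r^2 + 4.1803*r + 0.7223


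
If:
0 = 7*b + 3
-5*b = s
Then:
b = -3/7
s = 15/7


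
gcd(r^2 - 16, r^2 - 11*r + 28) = r - 4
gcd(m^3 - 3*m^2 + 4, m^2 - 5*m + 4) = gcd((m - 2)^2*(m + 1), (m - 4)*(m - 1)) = 1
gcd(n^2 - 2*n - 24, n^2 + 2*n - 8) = n + 4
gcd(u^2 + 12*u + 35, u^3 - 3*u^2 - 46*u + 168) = u + 7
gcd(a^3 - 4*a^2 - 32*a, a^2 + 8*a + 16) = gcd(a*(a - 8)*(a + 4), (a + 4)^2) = a + 4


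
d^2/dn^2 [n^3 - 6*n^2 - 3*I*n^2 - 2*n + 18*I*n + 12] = 6*n - 12 - 6*I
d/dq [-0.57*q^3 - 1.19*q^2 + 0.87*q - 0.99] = -1.71*q^2 - 2.38*q + 0.87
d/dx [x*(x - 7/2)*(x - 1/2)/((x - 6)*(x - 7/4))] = 2*(8*x^4 - 124*x^3 + 486*x^2 - 672*x + 147)/(16*x^4 - 248*x^3 + 1297*x^2 - 2604*x + 1764)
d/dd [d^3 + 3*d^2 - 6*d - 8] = 3*d^2 + 6*d - 6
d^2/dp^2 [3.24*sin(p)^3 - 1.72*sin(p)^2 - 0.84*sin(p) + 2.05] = -29.16*sin(p)^3 + 6.88*sin(p)^2 + 20.28*sin(p) - 3.44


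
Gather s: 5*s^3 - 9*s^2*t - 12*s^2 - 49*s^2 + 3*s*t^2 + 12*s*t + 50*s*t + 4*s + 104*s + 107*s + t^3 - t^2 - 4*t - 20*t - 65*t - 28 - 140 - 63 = 5*s^3 + s^2*(-9*t - 61) + s*(3*t^2 + 62*t + 215) + t^3 - t^2 - 89*t - 231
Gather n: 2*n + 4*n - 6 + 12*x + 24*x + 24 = 6*n + 36*x + 18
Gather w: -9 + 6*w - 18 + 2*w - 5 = 8*w - 32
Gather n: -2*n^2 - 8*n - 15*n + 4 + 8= -2*n^2 - 23*n + 12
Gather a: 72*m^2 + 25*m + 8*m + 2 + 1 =72*m^2 + 33*m + 3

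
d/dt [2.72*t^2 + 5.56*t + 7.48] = 5.44*t + 5.56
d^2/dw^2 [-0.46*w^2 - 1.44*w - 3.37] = -0.920000000000000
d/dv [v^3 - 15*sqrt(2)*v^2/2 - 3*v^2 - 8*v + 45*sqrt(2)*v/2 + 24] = 3*v^2 - 15*sqrt(2)*v - 6*v - 8 + 45*sqrt(2)/2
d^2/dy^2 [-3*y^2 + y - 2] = -6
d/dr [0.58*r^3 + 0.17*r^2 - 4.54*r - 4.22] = 1.74*r^2 + 0.34*r - 4.54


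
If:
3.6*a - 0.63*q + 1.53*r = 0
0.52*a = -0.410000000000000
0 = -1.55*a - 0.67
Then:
No Solution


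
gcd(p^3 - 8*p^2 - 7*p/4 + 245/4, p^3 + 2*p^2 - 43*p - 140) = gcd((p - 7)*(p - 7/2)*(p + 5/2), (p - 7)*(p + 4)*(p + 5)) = p - 7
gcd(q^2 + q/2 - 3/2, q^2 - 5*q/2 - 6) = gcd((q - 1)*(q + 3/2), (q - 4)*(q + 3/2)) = q + 3/2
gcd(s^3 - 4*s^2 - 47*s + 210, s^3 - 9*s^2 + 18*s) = s - 6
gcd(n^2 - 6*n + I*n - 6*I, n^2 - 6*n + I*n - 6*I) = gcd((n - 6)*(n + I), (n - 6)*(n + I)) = n^2 + n*(-6 + I) - 6*I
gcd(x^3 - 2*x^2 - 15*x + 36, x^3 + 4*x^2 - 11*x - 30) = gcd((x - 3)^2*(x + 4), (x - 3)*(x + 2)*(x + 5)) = x - 3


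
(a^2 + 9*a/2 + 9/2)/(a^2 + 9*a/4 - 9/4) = 2*(2*a + 3)/(4*a - 3)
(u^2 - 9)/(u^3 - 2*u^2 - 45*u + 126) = (u + 3)/(u^2 + u - 42)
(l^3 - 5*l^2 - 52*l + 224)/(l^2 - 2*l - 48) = (l^2 + 3*l - 28)/(l + 6)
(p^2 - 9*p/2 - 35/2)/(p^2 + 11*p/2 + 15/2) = (p - 7)/(p + 3)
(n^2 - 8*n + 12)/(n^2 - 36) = (n - 2)/(n + 6)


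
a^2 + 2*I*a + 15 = (a - 3*I)*(a + 5*I)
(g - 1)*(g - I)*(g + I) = g^3 - g^2 + g - 1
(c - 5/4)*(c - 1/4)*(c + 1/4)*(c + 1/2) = c^4 - 3*c^3/4 - 11*c^2/16 + 3*c/64 + 5/128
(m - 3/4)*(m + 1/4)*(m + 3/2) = m^3 + m^2 - 15*m/16 - 9/32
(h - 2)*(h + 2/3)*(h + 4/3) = h^3 - 28*h/9 - 16/9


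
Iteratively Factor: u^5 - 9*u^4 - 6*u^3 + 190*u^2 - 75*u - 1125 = (u + 3)*(u^4 - 12*u^3 + 30*u^2 + 100*u - 375) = (u - 5)*(u + 3)*(u^3 - 7*u^2 - 5*u + 75) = (u - 5)^2*(u + 3)*(u^2 - 2*u - 15) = (u - 5)^2*(u + 3)^2*(u - 5)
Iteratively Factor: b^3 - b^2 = (b)*(b^2 - b) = b*(b - 1)*(b)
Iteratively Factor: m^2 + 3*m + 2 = (m + 2)*(m + 1)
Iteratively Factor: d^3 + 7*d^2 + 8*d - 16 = (d + 4)*(d^2 + 3*d - 4) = (d - 1)*(d + 4)*(d + 4)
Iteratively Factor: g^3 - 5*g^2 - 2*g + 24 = (g - 4)*(g^2 - g - 6) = (g - 4)*(g - 3)*(g + 2)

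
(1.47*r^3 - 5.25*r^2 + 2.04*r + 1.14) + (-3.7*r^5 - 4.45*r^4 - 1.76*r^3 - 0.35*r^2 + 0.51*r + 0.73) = -3.7*r^5 - 4.45*r^4 - 0.29*r^3 - 5.6*r^2 + 2.55*r + 1.87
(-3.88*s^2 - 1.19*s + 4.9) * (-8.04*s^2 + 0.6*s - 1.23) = 31.1952*s^4 + 7.2396*s^3 - 35.3376*s^2 + 4.4037*s - 6.027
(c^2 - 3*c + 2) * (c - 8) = c^3 - 11*c^2 + 26*c - 16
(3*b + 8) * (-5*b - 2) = -15*b^2 - 46*b - 16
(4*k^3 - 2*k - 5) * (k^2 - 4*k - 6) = 4*k^5 - 16*k^4 - 26*k^3 + 3*k^2 + 32*k + 30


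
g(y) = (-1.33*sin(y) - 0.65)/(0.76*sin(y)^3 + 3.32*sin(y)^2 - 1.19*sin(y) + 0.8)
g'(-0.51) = -0.56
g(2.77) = -1.35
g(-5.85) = -1.28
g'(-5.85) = 1.19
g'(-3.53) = -0.93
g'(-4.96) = 0.20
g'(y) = (-1.33*sin(y) - 0.65)*(-2.28*sin(y)^2*cos(y) - 6.64*sin(y)*cos(y) + 1.19*cos(y))/(0.76*sin(y)^3 + 3.32*sin(y)^2 - 1.19*sin(y) + 0.8)^2 - 1.33*cos(y)/(0.76*sin(y)^3 + 3.32*sin(y)^2 - 1.19*sin(y) + 0.8)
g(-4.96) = -0.56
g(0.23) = -1.34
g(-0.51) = -0.00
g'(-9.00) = 0.77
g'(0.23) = -1.01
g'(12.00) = -0.45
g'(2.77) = -0.79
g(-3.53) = -1.33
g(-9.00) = -0.06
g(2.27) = -0.77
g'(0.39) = 0.94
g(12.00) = 0.03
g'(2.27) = -0.79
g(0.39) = -1.33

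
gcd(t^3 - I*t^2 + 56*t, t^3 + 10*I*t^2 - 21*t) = t^2 + 7*I*t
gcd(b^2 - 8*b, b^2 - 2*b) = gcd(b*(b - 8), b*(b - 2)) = b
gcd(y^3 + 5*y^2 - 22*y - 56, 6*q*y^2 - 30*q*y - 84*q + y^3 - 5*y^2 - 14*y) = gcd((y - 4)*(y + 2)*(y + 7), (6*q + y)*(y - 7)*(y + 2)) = y + 2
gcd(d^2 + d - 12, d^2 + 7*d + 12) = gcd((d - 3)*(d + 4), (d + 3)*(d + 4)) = d + 4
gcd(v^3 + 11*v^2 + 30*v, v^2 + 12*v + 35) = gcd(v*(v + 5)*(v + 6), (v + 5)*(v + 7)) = v + 5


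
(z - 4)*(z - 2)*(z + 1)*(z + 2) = z^4 - 3*z^3 - 8*z^2 + 12*z + 16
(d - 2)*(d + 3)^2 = d^3 + 4*d^2 - 3*d - 18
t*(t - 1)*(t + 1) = t^3 - t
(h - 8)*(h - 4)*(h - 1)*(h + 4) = h^4 - 9*h^3 - 8*h^2 + 144*h - 128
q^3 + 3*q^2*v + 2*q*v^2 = q*(q + v)*(q + 2*v)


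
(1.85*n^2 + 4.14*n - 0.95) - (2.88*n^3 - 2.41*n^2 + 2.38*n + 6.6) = -2.88*n^3 + 4.26*n^2 + 1.76*n - 7.55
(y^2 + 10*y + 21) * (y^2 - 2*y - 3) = y^4 + 8*y^3 - 2*y^2 - 72*y - 63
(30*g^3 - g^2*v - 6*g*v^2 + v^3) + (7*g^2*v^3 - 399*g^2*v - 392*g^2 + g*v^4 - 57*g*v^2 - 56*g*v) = 30*g^3 + 7*g^2*v^3 - 400*g^2*v - 392*g^2 + g*v^4 - 63*g*v^2 - 56*g*v + v^3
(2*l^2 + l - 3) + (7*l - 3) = 2*l^2 + 8*l - 6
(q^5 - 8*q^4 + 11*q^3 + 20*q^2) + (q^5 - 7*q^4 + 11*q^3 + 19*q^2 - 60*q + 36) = 2*q^5 - 15*q^4 + 22*q^3 + 39*q^2 - 60*q + 36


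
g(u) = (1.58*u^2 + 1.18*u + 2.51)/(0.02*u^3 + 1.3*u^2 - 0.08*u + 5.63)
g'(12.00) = -0.02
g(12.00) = 1.08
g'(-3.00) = -0.15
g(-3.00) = 0.77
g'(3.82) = 0.02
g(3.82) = 1.18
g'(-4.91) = -0.09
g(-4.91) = 0.99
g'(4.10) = 0.01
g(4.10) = 1.19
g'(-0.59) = -0.01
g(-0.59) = 0.39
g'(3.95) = 0.02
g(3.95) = 1.19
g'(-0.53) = 0.01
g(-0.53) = 0.39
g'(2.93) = 0.07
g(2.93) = 1.14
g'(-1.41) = -0.18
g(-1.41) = 0.48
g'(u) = (3.16*u + 1.18)/(0.02*u^3 + 1.3*u^2 - 0.08*u + 5.63) + (-0.06*u^2 - 2.6*u + 0.08)*(1.58*u^2 + 1.18*u + 2.51)/(0.02*u^3 + 1.3*u^2 - 0.08*u + 5.63)^2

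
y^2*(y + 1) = y^3 + y^2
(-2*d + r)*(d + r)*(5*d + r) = -10*d^3 - 7*d^2*r + 4*d*r^2 + r^3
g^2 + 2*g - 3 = (g - 1)*(g + 3)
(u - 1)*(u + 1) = u^2 - 1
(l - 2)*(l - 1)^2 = l^3 - 4*l^2 + 5*l - 2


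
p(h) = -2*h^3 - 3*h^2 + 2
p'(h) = -6*h^2 - 6*h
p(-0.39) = 1.66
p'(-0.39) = 1.43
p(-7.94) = 814.00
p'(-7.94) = -330.62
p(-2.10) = 7.29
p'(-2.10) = -13.86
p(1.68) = -15.95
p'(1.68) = -27.01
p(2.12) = -30.54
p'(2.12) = -39.69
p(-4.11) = 90.18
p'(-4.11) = -76.69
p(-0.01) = 2.00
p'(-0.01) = 0.06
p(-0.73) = 1.18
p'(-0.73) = 1.18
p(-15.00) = 6077.00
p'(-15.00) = -1260.00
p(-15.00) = 6077.00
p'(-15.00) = -1260.00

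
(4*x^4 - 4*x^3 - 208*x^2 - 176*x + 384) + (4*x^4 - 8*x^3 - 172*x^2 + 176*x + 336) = 8*x^4 - 12*x^3 - 380*x^2 + 720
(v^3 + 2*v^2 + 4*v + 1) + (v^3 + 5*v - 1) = 2*v^3 + 2*v^2 + 9*v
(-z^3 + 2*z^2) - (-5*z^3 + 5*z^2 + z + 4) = 4*z^3 - 3*z^2 - z - 4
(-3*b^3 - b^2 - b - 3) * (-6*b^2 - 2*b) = 18*b^5 + 12*b^4 + 8*b^3 + 20*b^2 + 6*b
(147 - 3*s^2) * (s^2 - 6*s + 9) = -3*s^4 + 18*s^3 + 120*s^2 - 882*s + 1323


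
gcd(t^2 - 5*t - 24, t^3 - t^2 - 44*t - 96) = t^2 - 5*t - 24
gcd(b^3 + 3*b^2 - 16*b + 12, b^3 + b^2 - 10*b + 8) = b^2 - 3*b + 2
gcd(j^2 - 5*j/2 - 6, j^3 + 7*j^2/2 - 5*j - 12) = j + 3/2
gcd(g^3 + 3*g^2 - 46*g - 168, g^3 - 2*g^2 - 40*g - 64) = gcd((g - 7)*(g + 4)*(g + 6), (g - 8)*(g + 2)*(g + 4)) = g + 4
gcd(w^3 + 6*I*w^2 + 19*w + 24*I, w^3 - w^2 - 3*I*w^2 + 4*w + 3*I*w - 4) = w + I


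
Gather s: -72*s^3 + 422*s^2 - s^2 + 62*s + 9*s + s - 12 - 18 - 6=-72*s^3 + 421*s^2 + 72*s - 36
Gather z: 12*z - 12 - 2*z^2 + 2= -2*z^2 + 12*z - 10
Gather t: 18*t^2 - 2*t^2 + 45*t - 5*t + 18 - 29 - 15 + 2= 16*t^2 + 40*t - 24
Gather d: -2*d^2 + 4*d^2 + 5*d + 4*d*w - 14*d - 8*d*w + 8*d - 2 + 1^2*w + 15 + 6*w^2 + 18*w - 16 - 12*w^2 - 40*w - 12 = 2*d^2 + d*(-4*w - 1) - 6*w^2 - 21*w - 15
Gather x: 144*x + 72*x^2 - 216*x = 72*x^2 - 72*x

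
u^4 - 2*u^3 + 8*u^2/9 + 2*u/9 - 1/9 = (u - 1)^2*(u - 1/3)*(u + 1/3)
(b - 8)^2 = b^2 - 16*b + 64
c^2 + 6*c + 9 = (c + 3)^2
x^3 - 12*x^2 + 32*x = x*(x - 8)*(x - 4)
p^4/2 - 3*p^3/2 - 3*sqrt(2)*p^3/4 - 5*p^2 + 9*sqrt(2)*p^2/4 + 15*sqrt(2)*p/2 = p*(p/2 + 1)*(p - 5)*(p - 3*sqrt(2)/2)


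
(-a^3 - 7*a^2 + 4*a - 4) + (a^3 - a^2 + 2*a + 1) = -8*a^2 + 6*a - 3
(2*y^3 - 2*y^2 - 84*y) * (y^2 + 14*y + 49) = 2*y^5 + 26*y^4 - 14*y^3 - 1274*y^2 - 4116*y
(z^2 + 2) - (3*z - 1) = z^2 - 3*z + 3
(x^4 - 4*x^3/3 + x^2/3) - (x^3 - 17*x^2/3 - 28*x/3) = x^4 - 7*x^3/3 + 6*x^2 + 28*x/3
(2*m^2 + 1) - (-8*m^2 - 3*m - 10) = 10*m^2 + 3*m + 11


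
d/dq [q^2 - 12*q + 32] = 2*q - 12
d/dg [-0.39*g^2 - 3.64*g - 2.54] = -0.78*g - 3.64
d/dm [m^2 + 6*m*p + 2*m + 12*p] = 2*m + 6*p + 2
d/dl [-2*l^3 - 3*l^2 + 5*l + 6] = -6*l^2 - 6*l + 5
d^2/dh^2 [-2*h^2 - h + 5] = -4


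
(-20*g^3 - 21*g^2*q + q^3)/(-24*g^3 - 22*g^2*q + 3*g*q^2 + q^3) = (-20*g^2 - g*q + q^2)/(-24*g^2 + 2*g*q + q^2)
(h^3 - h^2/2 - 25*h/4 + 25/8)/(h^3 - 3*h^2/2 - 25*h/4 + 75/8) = (2*h - 1)/(2*h - 3)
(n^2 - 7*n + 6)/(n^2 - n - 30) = (n - 1)/(n + 5)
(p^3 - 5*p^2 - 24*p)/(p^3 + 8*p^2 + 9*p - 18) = p*(p - 8)/(p^2 + 5*p - 6)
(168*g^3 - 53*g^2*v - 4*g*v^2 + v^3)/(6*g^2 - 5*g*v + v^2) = (-56*g^2 - g*v + v^2)/(-2*g + v)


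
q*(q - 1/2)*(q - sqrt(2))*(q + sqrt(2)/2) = q^4 - sqrt(2)*q^3/2 - q^3/2 - q^2 + sqrt(2)*q^2/4 + q/2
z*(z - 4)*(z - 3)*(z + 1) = z^4 - 6*z^3 + 5*z^2 + 12*z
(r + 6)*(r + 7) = r^2 + 13*r + 42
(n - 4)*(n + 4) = n^2 - 16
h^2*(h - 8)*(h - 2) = h^4 - 10*h^3 + 16*h^2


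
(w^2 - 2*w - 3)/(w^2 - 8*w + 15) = (w + 1)/(w - 5)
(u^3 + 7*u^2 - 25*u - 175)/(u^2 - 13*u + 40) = (u^2 + 12*u + 35)/(u - 8)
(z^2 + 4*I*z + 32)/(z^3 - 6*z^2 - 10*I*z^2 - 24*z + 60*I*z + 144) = (z + 8*I)/(z^2 - 6*z*(1 + I) + 36*I)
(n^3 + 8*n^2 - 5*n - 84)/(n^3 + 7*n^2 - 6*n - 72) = (n + 7)/(n + 6)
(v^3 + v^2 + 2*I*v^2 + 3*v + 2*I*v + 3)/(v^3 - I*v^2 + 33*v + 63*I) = (v^2 + v*(1 - I) - I)/(v^2 - 4*I*v + 21)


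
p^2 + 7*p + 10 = (p + 2)*(p + 5)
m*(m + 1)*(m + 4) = m^3 + 5*m^2 + 4*m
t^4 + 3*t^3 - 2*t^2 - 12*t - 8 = (t - 2)*(t + 1)*(t + 2)^2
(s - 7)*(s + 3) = s^2 - 4*s - 21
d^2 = d^2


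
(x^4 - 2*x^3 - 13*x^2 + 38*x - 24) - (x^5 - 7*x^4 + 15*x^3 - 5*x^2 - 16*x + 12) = -x^5 + 8*x^4 - 17*x^3 - 8*x^2 + 54*x - 36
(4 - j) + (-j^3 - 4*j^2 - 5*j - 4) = -j^3 - 4*j^2 - 6*j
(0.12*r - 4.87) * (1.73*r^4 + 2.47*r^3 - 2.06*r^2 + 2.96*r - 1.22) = 0.2076*r^5 - 8.1287*r^4 - 12.2761*r^3 + 10.3874*r^2 - 14.5616*r + 5.9414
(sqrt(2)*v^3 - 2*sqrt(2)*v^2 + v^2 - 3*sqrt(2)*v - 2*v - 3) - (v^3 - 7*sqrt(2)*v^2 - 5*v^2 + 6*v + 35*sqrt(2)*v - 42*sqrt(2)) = -v^3 + sqrt(2)*v^3 + 6*v^2 + 5*sqrt(2)*v^2 - 38*sqrt(2)*v - 8*v - 3 + 42*sqrt(2)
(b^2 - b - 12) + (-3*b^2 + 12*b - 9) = -2*b^2 + 11*b - 21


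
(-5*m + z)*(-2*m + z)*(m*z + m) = 10*m^3*z + 10*m^3 - 7*m^2*z^2 - 7*m^2*z + m*z^3 + m*z^2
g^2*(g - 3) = g^3 - 3*g^2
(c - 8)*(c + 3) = c^2 - 5*c - 24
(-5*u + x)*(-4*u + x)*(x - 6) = 20*u^2*x - 120*u^2 - 9*u*x^2 + 54*u*x + x^3 - 6*x^2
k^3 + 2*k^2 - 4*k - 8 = (k - 2)*(k + 2)^2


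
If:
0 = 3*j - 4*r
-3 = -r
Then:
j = 4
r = 3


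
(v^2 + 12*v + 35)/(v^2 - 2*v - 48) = (v^2 + 12*v + 35)/(v^2 - 2*v - 48)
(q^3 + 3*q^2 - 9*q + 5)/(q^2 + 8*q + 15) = (q^2 - 2*q + 1)/(q + 3)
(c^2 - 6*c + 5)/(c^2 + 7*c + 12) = (c^2 - 6*c + 5)/(c^2 + 7*c + 12)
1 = 1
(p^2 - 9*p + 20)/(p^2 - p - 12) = (p - 5)/(p + 3)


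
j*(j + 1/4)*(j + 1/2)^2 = j^4 + 5*j^3/4 + j^2/2 + j/16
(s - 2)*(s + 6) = s^2 + 4*s - 12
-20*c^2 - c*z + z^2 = (-5*c + z)*(4*c + z)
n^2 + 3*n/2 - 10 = (n - 5/2)*(n + 4)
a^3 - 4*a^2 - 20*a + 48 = (a - 6)*(a - 2)*(a + 4)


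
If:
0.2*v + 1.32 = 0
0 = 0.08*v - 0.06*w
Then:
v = -6.60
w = -8.80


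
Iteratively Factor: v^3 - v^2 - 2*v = (v)*(v^2 - v - 2) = v*(v + 1)*(v - 2)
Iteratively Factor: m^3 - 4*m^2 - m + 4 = (m - 1)*(m^2 - 3*m - 4) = (m - 1)*(m + 1)*(m - 4)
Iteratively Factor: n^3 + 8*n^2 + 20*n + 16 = (n + 2)*(n^2 + 6*n + 8) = (n + 2)^2*(n + 4)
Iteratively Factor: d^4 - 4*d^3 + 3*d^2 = (d - 1)*(d^3 - 3*d^2) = d*(d - 1)*(d^2 - 3*d) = d*(d - 3)*(d - 1)*(d)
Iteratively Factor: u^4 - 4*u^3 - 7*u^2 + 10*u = (u - 5)*(u^3 + u^2 - 2*u) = u*(u - 5)*(u^2 + u - 2) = u*(u - 5)*(u - 1)*(u + 2)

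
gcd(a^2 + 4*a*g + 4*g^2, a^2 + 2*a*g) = a + 2*g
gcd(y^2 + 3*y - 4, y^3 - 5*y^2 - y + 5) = y - 1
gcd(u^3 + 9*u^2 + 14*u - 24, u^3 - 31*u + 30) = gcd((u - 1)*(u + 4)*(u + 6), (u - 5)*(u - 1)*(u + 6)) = u^2 + 5*u - 6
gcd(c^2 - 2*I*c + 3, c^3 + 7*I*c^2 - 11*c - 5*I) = c + I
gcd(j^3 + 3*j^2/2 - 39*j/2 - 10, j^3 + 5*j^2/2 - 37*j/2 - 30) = j^2 + j - 20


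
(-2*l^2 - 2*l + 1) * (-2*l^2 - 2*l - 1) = 4*l^4 + 8*l^3 + 4*l^2 - 1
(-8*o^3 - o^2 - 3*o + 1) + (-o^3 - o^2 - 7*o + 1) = -9*o^3 - 2*o^2 - 10*o + 2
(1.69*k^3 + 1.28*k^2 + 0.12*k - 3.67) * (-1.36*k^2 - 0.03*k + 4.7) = -2.2984*k^5 - 1.7915*k^4 + 7.7414*k^3 + 11.0036*k^2 + 0.6741*k - 17.249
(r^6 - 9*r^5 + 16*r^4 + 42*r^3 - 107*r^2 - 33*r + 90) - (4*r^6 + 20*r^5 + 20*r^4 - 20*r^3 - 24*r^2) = -3*r^6 - 29*r^5 - 4*r^4 + 62*r^3 - 83*r^2 - 33*r + 90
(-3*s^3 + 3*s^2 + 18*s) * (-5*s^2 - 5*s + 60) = 15*s^5 - 285*s^3 + 90*s^2 + 1080*s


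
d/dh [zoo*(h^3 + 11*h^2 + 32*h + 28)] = zoo*(h^2 + h + 1)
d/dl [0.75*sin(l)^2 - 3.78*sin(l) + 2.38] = (1.5*sin(l) - 3.78)*cos(l)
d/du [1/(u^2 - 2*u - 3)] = 2*(1 - u)/(-u^2 + 2*u + 3)^2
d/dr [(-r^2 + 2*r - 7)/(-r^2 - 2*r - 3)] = 4*(r^2 - 2*r - 5)/(r^4 + 4*r^3 + 10*r^2 + 12*r + 9)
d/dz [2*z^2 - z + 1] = 4*z - 1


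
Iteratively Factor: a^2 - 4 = (a - 2)*(a + 2)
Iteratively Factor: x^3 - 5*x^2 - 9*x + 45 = (x - 3)*(x^2 - 2*x - 15) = (x - 3)*(x + 3)*(x - 5)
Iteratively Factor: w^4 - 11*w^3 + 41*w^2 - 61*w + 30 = (w - 5)*(w^3 - 6*w^2 + 11*w - 6) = (w - 5)*(w - 1)*(w^2 - 5*w + 6) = (w - 5)*(w - 2)*(w - 1)*(w - 3)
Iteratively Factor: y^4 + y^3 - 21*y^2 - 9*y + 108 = (y + 4)*(y^3 - 3*y^2 - 9*y + 27) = (y + 3)*(y + 4)*(y^2 - 6*y + 9) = (y - 3)*(y + 3)*(y + 4)*(y - 3)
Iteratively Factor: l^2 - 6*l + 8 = (l - 2)*(l - 4)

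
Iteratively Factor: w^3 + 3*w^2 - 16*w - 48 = (w + 3)*(w^2 - 16) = (w + 3)*(w + 4)*(w - 4)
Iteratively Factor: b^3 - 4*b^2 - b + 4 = (b - 1)*(b^2 - 3*b - 4) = (b - 4)*(b - 1)*(b + 1)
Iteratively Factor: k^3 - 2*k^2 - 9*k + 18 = (k - 3)*(k^2 + k - 6) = (k - 3)*(k - 2)*(k + 3)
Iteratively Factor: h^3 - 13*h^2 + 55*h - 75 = (h - 3)*(h^2 - 10*h + 25) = (h - 5)*(h - 3)*(h - 5)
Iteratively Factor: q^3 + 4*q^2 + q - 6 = (q - 1)*(q^2 + 5*q + 6) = (q - 1)*(q + 2)*(q + 3)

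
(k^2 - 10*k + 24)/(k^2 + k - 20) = (k - 6)/(k + 5)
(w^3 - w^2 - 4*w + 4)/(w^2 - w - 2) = (w^2 + w - 2)/(w + 1)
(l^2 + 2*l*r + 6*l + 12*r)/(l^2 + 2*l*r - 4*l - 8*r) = (l + 6)/(l - 4)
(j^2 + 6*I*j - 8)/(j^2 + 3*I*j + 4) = (j + 2*I)/(j - I)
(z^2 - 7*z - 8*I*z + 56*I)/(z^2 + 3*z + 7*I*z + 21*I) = (z^2 - z*(7 + 8*I) + 56*I)/(z^2 + z*(3 + 7*I) + 21*I)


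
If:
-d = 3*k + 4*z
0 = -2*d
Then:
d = 0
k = -4*z/3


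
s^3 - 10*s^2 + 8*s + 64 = (s - 8)*(s - 4)*(s + 2)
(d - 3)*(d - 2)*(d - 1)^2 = d^4 - 7*d^3 + 17*d^2 - 17*d + 6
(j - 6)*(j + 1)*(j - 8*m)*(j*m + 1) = j^4*m - 8*j^3*m^2 - 5*j^3*m + j^3 + 40*j^2*m^2 - 14*j^2*m - 5*j^2 + 48*j*m^2 + 40*j*m - 6*j + 48*m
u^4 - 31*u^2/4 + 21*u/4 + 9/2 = (u - 2)*(u - 3/2)*(u + 1/2)*(u + 3)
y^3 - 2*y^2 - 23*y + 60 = (y - 4)*(y - 3)*(y + 5)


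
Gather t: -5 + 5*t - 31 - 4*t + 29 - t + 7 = 0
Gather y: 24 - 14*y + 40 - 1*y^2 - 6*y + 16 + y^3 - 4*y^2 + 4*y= y^3 - 5*y^2 - 16*y + 80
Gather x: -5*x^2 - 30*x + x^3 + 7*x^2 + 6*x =x^3 + 2*x^2 - 24*x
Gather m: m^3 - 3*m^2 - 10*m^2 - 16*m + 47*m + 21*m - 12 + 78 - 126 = m^3 - 13*m^2 + 52*m - 60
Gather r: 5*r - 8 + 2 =5*r - 6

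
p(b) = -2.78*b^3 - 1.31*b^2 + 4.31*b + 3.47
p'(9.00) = -694.81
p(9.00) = -2090.47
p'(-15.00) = -1832.89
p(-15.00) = 9026.57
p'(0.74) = -2.20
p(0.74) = 4.82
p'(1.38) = -15.19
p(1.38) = -0.38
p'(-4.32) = -140.02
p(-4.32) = 184.53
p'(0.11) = 3.92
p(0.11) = 3.92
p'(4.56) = -181.06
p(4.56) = -267.71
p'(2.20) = -41.82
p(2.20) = -22.99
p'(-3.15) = -70.19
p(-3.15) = 63.79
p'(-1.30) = -6.38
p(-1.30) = 1.76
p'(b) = -8.34*b^2 - 2.62*b + 4.31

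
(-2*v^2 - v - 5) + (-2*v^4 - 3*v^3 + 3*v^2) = -2*v^4 - 3*v^3 + v^2 - v - 5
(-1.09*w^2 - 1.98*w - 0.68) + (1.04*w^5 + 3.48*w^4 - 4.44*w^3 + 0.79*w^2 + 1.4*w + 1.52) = 1.04*w^5 + 3.48*w^4 - 4.44*w^3 - 0.3*w^2 - 0.58*w + 0.84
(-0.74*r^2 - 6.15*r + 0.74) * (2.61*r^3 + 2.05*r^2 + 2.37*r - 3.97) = -1.9314*r^5 - 17.5685*r^4 - 12.4299*r^3 - 10.1207*r^2 + 26.1693*r - 2.9378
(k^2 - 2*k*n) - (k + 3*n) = k^2 - 2*k*n - k - 3*n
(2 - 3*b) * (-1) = 3*b - 2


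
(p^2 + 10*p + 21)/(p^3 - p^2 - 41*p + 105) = (p + 3)/(p^2 - 8*p + 15)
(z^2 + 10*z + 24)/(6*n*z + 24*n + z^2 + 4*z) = (z + 6)/(6*n + z)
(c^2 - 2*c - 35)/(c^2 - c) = (c^2 - 2*c - 35)/(c*(c - 1))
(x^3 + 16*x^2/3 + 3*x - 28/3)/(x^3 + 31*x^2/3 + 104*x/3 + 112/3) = (x - 1)/(x + 4)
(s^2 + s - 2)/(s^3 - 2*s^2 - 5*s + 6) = 1/(s - 3)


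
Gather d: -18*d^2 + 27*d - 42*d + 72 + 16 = -18*d^2 - 15*d + 88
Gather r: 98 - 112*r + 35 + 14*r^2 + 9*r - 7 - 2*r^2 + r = 12*r^2 - 102*r + 126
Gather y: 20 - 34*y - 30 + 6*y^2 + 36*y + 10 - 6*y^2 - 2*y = 0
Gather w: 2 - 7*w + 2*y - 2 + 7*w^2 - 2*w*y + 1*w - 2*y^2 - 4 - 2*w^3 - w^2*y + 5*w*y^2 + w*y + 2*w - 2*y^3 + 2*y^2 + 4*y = -2*w^3 + w^2*(7 - y) + w*(5*y^2 - y - 4) - 2*y^3 + 6*y - 4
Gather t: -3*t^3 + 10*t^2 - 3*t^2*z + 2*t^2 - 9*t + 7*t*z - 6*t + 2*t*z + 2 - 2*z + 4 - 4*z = -3*t^3 + t^2*(12 - 3*z) + t*(9*z - 15) - 6*z + 6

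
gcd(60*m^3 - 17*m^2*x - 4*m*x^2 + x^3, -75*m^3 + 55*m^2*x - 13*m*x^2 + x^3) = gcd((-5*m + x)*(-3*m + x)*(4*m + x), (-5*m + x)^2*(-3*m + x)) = 15*m^2 - 8*m*x + x^2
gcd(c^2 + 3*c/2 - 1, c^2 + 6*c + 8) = c + 2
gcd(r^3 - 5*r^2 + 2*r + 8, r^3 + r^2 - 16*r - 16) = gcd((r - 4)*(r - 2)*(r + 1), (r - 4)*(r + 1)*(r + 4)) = r^2 - 3*r - 4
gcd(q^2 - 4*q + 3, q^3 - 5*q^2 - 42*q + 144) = q - 3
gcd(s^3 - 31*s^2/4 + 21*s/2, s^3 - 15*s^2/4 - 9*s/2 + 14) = s - 7/4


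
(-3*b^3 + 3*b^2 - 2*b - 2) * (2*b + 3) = -6*b^4 - 3*b^3 + 5*b^2 - 10*b - 6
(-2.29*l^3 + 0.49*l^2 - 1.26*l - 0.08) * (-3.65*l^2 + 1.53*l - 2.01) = 8.3585*l^5 - 5.2922*l^4 + 9.9516*l^3 - 2.6207*l^2 + 2.4102*l + 0.1608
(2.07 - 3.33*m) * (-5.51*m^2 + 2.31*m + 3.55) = 18.3483*m^3 - 19.098*m^2 - 7.0398*m + 7.3485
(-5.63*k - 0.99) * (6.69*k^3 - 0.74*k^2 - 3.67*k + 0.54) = -37.6647*k^4 - 2.4569*k^3 + 21.3947*k^2 + 0.5931*k - 0.5346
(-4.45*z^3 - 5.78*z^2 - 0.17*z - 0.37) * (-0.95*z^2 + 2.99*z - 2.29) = 4.2275*z^5 - 7.8145*z^4 - 6.9302*z^3 + 13.0794*z^2 - 0.717*z + 0.8473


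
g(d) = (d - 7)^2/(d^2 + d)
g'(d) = (-2*d - 1)*(d - 7)^2/(d^2 + d)^2 + (2*d - 14)/(d^2 + d)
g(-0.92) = -852.26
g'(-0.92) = 9942.11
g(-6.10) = 5.52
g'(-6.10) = 1.14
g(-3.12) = 15.48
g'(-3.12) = 9.21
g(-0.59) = -238.15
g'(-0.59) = 239.96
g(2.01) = 4.12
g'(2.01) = -5.06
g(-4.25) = 9.16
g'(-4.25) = 3.35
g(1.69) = 6.20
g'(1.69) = -8.31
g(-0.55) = -230.31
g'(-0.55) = 154.07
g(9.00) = 0.04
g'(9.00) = 0.04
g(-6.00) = 5.63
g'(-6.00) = 1.20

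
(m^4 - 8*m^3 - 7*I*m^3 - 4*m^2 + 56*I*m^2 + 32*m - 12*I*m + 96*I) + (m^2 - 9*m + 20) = m^4 - 8*m^3 - 7*I*m^3 - 3*m^2 + 56*I*m^2 + 23*m - 12*I*m + 20 + 96*I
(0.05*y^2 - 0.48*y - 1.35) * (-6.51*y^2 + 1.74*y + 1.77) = -0.3255*y^4 + 3.2118*y^3 + 8.0418*y^2 - 3.1986*y - 2.3895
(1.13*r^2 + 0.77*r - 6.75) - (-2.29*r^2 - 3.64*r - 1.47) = 3.42*r^2 + 4.41*r - 5.28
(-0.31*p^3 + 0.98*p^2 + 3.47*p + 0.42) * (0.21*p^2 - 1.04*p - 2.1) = -0.0651*p^5 + 0.5282*p^4 + 0.3605*p^3 - 5.5786*p^2 - 7.7238*p - 0.882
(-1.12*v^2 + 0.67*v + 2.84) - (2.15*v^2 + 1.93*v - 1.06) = -3.27*v^2 - 1.26*v + 3.9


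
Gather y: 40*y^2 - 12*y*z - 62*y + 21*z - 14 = 40*y^2 + y*(-12*z - 62) + 21*z - 14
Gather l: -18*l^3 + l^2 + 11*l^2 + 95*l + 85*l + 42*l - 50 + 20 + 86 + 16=-18*l^3 + 12*l^2 + 222*l + 72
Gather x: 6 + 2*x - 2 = 2*x + 4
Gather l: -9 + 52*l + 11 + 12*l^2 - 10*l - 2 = 12*l^2 + 42*l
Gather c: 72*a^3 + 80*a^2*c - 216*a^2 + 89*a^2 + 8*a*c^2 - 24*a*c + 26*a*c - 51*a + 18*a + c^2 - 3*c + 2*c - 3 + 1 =72*a^3 - 127*a^2 - 33*a + c^2*(8*a + 1) + c*(80*a^2 + 2*a - 1) - 2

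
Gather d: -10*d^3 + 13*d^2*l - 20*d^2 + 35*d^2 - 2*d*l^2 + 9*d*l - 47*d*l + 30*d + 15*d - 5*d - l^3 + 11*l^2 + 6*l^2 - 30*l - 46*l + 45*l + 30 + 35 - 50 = -10*d^3 + d^2*(13*l + 15) + d*(-2*l^2 - 38*l + 40) - l^3 + 17*l^2 - 31*l + 15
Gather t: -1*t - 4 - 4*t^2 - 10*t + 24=-4*t^2 - 11*t + 20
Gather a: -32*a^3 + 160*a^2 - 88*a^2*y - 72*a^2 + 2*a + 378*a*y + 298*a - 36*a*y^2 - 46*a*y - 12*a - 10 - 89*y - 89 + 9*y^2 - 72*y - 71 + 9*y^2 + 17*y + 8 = -32*a^3 + a^2*(88 - 88*y) + a*(-36*y^2 + 332*y + 288) + 18*y^2 - 144*y - 162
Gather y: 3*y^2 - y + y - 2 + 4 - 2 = 3*y^2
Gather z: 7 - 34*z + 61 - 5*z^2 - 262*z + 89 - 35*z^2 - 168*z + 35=-40*z^2 - 464*z + 192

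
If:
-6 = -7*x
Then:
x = 6/7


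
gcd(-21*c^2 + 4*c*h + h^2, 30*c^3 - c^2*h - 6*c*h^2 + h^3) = 3*c - h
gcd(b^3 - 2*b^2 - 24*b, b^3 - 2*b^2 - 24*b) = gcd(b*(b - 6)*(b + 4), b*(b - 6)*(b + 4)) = b^3 - 2*b^2 - 24*b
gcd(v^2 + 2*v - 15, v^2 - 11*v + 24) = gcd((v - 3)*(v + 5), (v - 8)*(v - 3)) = v - 3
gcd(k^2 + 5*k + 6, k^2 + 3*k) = k + 3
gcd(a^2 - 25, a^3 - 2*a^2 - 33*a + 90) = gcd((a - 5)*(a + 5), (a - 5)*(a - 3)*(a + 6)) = a - 5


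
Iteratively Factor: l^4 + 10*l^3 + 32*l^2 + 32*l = (l + 4)*(l^3 + 6*l^2 + 8*l) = l*(l + 4)*(l^2 + 6*l + 8) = l*(l + 2)*(l + 4)*(l + 4)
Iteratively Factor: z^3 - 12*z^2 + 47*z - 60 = (z - 4)*(z^2 - 8*z + 15) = (z - 5)*(z - 4)*(z - 3)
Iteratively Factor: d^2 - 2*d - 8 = (d - 4)*(d + 2)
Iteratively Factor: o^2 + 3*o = (o + 3)*(o)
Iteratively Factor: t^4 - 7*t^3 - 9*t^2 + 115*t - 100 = (t - 5)*(t^3 - 2*t^2 - 19*t + 20) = (t - 5)*(t + 4)*(t^2 - 6*t + 5) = (t - 5)*(t - 1)*(t + 4)*(t - 5)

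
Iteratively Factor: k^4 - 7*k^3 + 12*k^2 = (k)*(k^3 - 7*k^2 + 12*k) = k^2*(k^2 - 7*k + 12) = k^2*(k - 3)*(k - 4)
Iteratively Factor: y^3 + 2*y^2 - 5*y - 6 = (y + 3)*(y^2 - y - 2) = (y + 1)*(y + 3)*(y - 2)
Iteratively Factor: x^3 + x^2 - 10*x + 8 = (x - 1)*(x^2 + 2*x - 8) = (x - 1)*(x + 4)*(x - 2)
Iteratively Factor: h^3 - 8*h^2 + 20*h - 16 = (h - 4)*(h^2 - 4*h + 4) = (h - 4)*(h - 2)*(h - 2)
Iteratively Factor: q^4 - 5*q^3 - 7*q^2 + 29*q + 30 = (q + 2)*(q^3 - 7*q^2 + 7*q + 15) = (q - 5)*(q + 2)*(q^2 - 2*q - 3) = (q - 5)*(q - 3)*(q + 2)*(q + 1)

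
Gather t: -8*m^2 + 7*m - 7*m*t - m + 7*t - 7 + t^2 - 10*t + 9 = -8*m^2 + 6*m + t^2 + t*(-7*m - 3) + 2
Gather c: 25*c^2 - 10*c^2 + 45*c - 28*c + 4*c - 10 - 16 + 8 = 15*c^2 + 21*c - 18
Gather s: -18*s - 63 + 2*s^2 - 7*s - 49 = 2*s^2 - 25*s - 112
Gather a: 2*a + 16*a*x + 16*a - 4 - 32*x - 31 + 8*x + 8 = a*(16*x + 18) - 24*x - 27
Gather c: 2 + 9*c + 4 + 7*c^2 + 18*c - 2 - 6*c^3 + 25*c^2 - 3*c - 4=-6*c^3 + 32*c^2 + 24*c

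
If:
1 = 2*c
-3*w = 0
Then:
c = 1/2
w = 0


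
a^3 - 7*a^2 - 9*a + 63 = (a - 7)*(a - 3)*(a + 3)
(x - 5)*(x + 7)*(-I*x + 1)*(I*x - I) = x^4 + x^3 + I*x^3 - 37*x^2 + I*x^2 + 35*x - 37*I*x + 35*I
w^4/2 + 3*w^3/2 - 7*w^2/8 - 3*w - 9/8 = (w/2 + 1/2)*(w - 3/2)*(w + 1/2)*(w + 3)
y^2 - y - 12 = (y - 4)*(y + 3)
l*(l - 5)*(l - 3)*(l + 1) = l^4 - 7*l^3 + 7*l^2 + 15*l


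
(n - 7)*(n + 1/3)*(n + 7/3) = n^3 - 13*n^2/3 - 161*n/9 - 49/9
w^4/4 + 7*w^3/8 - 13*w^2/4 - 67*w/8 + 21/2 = (w/4 + 1)*(w - 3)*(w - 1)*(w + 7/2)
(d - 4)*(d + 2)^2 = d^3 - 12*d - 16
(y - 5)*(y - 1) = y^2 - 6*y + 5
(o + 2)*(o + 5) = o^2 + 7*o + 10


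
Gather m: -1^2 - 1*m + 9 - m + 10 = 18 - 2*m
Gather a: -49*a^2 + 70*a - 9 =-49*a^2 + 70*a - 9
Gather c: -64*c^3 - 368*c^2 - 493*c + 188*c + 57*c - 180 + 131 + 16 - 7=-64*c^3 - 368*c^2 - 248*c - 40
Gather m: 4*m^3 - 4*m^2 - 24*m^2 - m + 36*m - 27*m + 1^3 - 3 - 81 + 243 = 4*m^3 - 28*m^2 + 8*m + 160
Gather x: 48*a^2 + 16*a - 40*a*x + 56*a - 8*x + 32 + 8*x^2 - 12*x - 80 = 48*a^2 + 72*a + 8*x^2 + x*(-40*a - 20) - 48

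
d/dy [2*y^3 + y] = 6*y^2 + 1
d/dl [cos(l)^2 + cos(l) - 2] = -sin(l) - sin(2*l)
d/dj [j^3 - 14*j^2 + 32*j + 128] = 3*j^2 - 28*j + 32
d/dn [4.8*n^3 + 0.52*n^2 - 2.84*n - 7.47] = 14.4*n^2 + 1.04*n - 2.84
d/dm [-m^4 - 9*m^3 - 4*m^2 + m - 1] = -4*m^3 - 27*m^2 - 8*m + 1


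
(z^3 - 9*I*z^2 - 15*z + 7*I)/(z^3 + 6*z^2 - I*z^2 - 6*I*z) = (z^2 - 8*I*z - 7)/(z*(z + 6))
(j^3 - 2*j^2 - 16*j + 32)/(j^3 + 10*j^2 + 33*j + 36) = (j^2 - 6*j + 8)/(j^2 + 6*j + 9)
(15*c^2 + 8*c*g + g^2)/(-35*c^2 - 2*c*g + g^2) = (-3*c - g)/(7*c - g)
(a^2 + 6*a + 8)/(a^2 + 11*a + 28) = (a + 2)/(a + 7)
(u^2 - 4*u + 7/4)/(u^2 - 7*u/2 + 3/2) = (u - 7/2)/(u - 3)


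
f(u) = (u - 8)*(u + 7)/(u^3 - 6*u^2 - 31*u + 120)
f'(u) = (u - 8)*(u + 7)*(-3*u^2 + 12*u + 31)/(u^3 - 6*u^2 - 31*u + 120)^2 + (u - 8)/(u^3 - 6*u^2 - 31*u + 120) + (u + 7)/(u^3 - 6*u^2 - 31*u + 120)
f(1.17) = -0.72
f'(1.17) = -0.37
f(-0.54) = -0.41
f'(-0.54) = -0.09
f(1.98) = -1.26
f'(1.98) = -1.20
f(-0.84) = -0.39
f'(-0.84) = -0.07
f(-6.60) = 0.03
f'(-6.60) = 0.08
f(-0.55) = -0.41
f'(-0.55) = -0.09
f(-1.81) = -0.34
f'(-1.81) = -0.03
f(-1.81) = -0.34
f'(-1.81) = -0.03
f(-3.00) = -0.33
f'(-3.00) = 0.03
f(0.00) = -0.47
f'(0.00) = -0.13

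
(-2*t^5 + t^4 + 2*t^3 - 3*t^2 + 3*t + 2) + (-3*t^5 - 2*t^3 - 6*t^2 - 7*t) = -5*t^5 + t^4 - 9*t^2 - 4*t + 2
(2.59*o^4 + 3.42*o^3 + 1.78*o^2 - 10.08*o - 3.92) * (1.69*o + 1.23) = 4.3771*o^5 + 8.9655*o^4 + 7.2148*o^3 - 14.8458*o^2 - 19.0232*o - 4.8216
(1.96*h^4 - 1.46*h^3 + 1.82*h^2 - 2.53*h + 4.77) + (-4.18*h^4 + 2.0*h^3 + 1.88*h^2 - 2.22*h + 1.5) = -2.22*h^4 + 0.54*h^3 + 3.7*h^2 - 4.75*h + 6.27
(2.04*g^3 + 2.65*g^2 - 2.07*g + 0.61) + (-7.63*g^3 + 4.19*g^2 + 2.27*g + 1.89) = -5.59*g^3 + 6.84*g^2 + 0.2*g + 2.5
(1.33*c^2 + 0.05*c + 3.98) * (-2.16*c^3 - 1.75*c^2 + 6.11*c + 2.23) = -2.8728*c^5 - 2.4355*c^4 - 0.557999999999999*c^3 - 3.6936*c^2 + 24.4293*c + 8.8754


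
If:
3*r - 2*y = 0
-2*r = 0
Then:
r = 0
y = 0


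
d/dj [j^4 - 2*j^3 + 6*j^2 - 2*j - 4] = 4*j^3 - 6*j^2 + 12*j - 2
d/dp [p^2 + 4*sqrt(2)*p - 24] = 2*p + 4*sqrt(2)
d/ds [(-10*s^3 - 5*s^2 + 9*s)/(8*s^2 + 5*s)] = (-80*s^2 - 100*s - 97)/(64*s^2 + 80*s + 25)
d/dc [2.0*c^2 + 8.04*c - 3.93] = 4.0*c + 8.04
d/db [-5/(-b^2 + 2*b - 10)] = 10*(1 - b)/(b^2 - 2*b + 10)^2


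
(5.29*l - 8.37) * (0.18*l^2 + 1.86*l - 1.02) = 0.9522*l^3 + 8.3328*l^2 - 20.964*l + 8.5374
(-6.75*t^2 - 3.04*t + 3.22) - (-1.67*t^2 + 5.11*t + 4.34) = -5.08*t^2 - 8.15*t - 1.12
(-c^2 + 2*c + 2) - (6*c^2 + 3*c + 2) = -7*c^2 - c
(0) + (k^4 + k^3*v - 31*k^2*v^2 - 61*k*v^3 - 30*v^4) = k^4 + k^3*v - 31*k^2*v^2 - 61*k*v^3 - 30*v^4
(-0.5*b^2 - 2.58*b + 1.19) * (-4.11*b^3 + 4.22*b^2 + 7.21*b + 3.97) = 2.055*b^5 + 8.4938*b^4 - 19.3835*b^3 - 15.565*b^2 - 1.6627*b + 4.7243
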